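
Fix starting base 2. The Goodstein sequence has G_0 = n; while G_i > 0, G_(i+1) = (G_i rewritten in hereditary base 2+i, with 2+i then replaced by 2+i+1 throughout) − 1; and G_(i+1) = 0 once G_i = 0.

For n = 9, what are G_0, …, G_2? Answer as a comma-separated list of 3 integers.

9 —HB2→ 2^(2 + 1) + 1 —bump→ 3^(3 + 1) + 1 = 82 —(−1)→ 81
81 —HB3→ 3^(3 + 1) —bump→ 4^(4 + 1) = 1024 —(−1)→ 1023

9, 81, 1023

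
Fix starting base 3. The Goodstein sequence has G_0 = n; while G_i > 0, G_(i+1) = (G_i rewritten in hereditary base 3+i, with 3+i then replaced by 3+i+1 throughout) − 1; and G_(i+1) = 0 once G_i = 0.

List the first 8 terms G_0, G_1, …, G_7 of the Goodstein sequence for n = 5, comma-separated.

G_0 = 5. HB_3(5) = 3 + 2. Bump = 6. G_1 = 5.
G_1 = 5. HB_4(5) = 4 + 1. Bump = 6. G_2 = 5.
G_2 = 5. HB_5(5) = 5. Bump = 6. G_3 = 5.
G_3 = 5. HB_6(5) = 5. Bump = 5. G_4 = 4.
G_4 = 4. HB_7(4) = 4. Bump = 4. G_5 = 3.
G_5 = 3. HB_8(3) = 3. Bump = 3. G_6 = 2.
G_6 = 2. HB_9(2) = 2. Bump = 2. G_7 = 1.

5, 5, 5, 5, 4, 3, 2, 1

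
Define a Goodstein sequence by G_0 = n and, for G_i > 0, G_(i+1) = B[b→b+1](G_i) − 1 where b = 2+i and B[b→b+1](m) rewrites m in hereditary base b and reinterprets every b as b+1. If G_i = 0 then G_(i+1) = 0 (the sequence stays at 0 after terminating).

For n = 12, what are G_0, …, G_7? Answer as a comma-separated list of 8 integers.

12, 107, 1065, 15685, 280019, 5764910, 134217867, 3486784574

[0] 12 ≡ 2^(2 + 1) + 2^2 (base 2). Lift 3: 108. −1: 107.
[1] 107 ≡ 3^(3 + 1) + 2·3^2 + 2·3 + 2 (base 3). Lift 4: 1066. −1: 1065.
[2] 1065 ≡ 4^(4 + 1) + 2·4^2 + 2·4 + 1 (base 4). Lift 5: 15686. −1: 15685.
[3] 15685 ≡ 5^(5 + 1) + 2·5^2 + 2·5 (base 5). Lift 6: 280020. −1: 280019.
[4] 280019 ≡ 6^(6 + 1) + 2·6^2 + 6 + 5 (base 6). Lift 7: 5764911. −1: 5764910.
[5] 5764910 ≡ 7^(7 + 1) + 2·7^2 + 7 + 4 (base 7). Lift 8: 134217868. −1: 134217867.
[6] 134217867 ≡ 8^(8 + 1) + 2·8^2 + 8 + 3 (base 8). Lift 9: 3486784575. −1: 3486784574.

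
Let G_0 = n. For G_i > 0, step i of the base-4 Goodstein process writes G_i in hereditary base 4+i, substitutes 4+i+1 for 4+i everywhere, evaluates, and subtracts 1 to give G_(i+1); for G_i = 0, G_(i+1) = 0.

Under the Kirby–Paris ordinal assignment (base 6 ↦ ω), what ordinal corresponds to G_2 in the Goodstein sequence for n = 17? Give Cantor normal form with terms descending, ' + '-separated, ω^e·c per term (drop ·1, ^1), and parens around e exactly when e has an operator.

ω·5 + 5

G_0 = 17. HB_4(17) = 4^2 + 1. Bump = 26. G_1 = 25.
G_1 = 25. HB_5(25) = 5^2. Bump = 36. G_2 = 35.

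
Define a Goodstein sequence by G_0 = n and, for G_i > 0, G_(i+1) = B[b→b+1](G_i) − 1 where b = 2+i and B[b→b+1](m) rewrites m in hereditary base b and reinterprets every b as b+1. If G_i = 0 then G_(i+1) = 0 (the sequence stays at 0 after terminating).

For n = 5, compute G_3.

467

5 —HB2→ 2^2 + 1 —bump→ 3^3 + 1 = 28 —(−1)→ 27
27 —HB3→ 3^3 —bump→ 4^4 = 256 —(−1)→ 255
255 —HB4→ 3·4^3 + 3·4^2 + 3·4 + 3 —bump→ 3·5^3 + 3·5^2 + 3·5 + 3 = 468 —(−1)→ 467
467 —HB5→ 3·5^3 + 3·5^2 + 3·5 + 2 —bump→ 3·6^3 + 3·6^2 + 3·6 + 2 = 776 —(−1)→ 775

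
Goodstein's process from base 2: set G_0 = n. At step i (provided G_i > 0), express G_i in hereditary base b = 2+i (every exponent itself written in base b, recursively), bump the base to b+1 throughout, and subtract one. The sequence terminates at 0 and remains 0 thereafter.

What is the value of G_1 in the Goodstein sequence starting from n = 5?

27

5 —HB2→ 2^2 + 1 —bump→ 3^3 + 1 = 28 —(−1)→ 27
27 —HB3→ 3^3 —bump→ 4^4 = 256 —(−1)→ 255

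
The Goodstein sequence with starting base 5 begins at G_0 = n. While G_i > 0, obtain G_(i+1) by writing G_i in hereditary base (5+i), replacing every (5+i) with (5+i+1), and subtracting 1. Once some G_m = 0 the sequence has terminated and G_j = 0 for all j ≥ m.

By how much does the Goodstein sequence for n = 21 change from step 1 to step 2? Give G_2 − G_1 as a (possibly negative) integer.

i=0: 21 = 4·5 + 1 (b=5); 5→6: 4·6 + 1 = 25; 25−1 = 24
i=1: 24 = 4·6 (b=6); 6→7: 4·7 = 28; 28−1 = 27

3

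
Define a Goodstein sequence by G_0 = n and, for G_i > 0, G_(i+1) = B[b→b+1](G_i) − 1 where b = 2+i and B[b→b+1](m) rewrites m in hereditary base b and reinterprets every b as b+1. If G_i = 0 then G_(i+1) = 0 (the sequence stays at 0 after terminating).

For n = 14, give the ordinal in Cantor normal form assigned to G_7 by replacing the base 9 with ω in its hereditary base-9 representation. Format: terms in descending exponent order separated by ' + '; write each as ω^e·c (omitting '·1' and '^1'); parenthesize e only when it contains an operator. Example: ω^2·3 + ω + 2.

[0] 14 ≡ 2^(2 + 1) + 2^2 + 2 (base 2). Lift 3: 111. −1: 110.
[1] 110 ≡ 3^(3 + 1) + 3^3 + 2 (base 3). Lift 4: 1282. −1: 1281.
[2] 1281 ≡ 4^(4 + 1) + 4^4 + 1 (base 4). Lift 5: 18751. −1: 18750.
[3] 18750 ≡ 5^(5 + 1) + 5^5 (base 5). Lift 6: 326592. −1: 326591.
[4] 326591 ≡ 6^(6 + 1) + 5·6^5 + 5·6^4 + 5·6^3 + 5·6^2 + 5·6 + 5 (base 6). Lift 7: 5862841. −1: 5862840.
[5] 5862840 ≡ 7^(7 + 1) + 5·7^5 + 5·7^4 + 5·7^3 + 5·7^2 + 5·7 + 4 (base 7). Lift 8: 134404972. −1: 134404971.
[6] 134404971 ≡ 8^(8 + 1) + 5·8^5 + 5·8^4 + 5·8^3 + 5·8^2 + 5·8 + 3 (base 8). Lift 9: 3487116549. −1: 3487116548.

ω^(ω + 1) + ω^5·5 + ω^4·5 + ω^3·5 + ω^2·5 + ω·5 + 2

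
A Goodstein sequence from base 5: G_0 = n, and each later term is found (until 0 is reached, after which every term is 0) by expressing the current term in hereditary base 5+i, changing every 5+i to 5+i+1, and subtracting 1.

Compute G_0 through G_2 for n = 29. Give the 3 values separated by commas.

29, 39, 51

29 —HB5→ 5^2 + 4 —bump→ 6^2 + 4 = 40 —(−1)→ 39
39 —HB6→ 6^2 + 3 —bump→ 7^2 + 3 = 52 —(−1)→ 51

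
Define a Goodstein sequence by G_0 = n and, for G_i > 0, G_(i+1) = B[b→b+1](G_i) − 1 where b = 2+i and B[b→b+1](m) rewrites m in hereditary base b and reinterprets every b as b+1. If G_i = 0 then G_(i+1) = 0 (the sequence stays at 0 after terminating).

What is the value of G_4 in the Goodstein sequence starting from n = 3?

1

step 0: 3 = 2 + 1; sub 3 for 2: 3 + 1; = 4; G_1 = 4−1 = 3
step 1: 3 = 3; sub 4 for 3: 4; = 4; G_2 = 4−1 = 3
step 2: 3 = 3; sub 5 for 4: 3; = 3; G_3 = 3−1 = 2
step 3: 2 = 2; sub 6 for 5: 2; = 2; G_4 = 2−1 = 1
step 4: 1 = 1; sub 7 for 6: 1; = 1; G_5 = 1−1 = 0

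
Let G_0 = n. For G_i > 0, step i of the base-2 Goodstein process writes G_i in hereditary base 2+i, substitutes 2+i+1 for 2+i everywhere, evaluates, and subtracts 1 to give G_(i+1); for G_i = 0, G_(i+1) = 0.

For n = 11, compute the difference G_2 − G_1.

step 0: 11 = 2^(2 + 1) + 2 + 1; sub 3 for 2: 3^(3 + 1) + 3 + 1; = 85; G_1 = 85−1 = 84
step 1: 84 = 3^(3 + 1) + 3; sub 4 for 3: 4^(4 + 1) + 4; = 1028; G_2 = 1028−1 = 1027

943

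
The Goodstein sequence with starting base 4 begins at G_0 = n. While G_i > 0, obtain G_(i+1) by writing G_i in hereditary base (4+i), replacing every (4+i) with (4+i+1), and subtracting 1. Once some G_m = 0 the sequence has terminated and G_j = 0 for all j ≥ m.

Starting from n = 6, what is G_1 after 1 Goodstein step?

6

(0) 6|_4 = 4 + 2 ↦ 5 + 2|_5 = 7 ⇒ 6
(1) 6|_5 = 5 + 1 ↦ 6 + 1|_6 = 7 ⇒ 6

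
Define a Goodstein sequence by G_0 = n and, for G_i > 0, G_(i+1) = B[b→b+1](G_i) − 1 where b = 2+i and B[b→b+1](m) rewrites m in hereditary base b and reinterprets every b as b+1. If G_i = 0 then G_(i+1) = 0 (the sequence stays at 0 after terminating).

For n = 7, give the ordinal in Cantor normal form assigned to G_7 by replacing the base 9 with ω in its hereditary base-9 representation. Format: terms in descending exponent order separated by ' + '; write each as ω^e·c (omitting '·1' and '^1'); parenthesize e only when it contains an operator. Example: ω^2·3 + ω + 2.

ω^7·7 + ω^6·7 + ω^5·7 + ω^4·7 + ω^3·7 + ω^2·7 + ω·7 + 6

base 2: 7 = 2^2 + 2 + 1; at 3: 3^3 + 3 + 1 = 31; next = 30
base 3: 30 = 3^3 + 3; at 4: 4^4 + 4 = 260; next = 259
base 4: 259 = 4^4 + 3; at 5: 5^5 + 3 = 3128; next = 3127
base 5: 3127 = 5^5 + 2; at 6: 6^6 + 2 = 46658; next = 46657
base 6: 46657 = 6^6 + 1; at 7: 7^7 + 1 = 823544; next = 823543
base 7: 823543 = 7^7; at 8: 8^8 = 16777216; next = 16777215
base 8: 16777215 = 7·8^7 + 7·8^6 + 7·8^5 + 7·8^4 + 7·8^3 + 7·8^2 + 7·8 + 7; at 9: 7·9^7 + 7·9^6 + 7·9^5 + 7·9^4 + 7·9^3 + 7·9^2 + 7·9 + 7 = 37665880; next = 37665879
base 9: 37665879 = 7·9^7 + 7·9^6 + 7·9^5 + 7·9^4 + 7·9^3 + 7·9^2 + 7·9 + 6; at 10: 7·10^7 + 7·10^6 + 7·10^5 + 7·10^4 + 7·10^3 + 7·10^2 + 7·10 + 6 = 77777776; next = 77777775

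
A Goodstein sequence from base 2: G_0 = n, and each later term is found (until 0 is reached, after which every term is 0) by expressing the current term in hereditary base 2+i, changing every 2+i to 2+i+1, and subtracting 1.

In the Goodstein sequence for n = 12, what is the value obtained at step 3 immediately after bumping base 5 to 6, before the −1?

280020

step 0: 12 = 2^(2 + 1) + 2^2; sub 3 for 2: 3^(3 + 1) + 3^3; = 108; G_1 = 108−1 = 107
step 1: 107 = 3^(3 + 1) + 2·3^2 + 2·3 + 2; sub 4 for 3: 4^(4 + 1) + 2·4^2 + 2·4 + 2; = 1066; G_2 = 1066−1 = 1065
step 2: 1065 = 4^(4 + 1) + 2·4^2 + 2·4 + 1; sub 5 for 4: 5^(5 + 1) + 2·5^2 + 2·5 + 1; = 15686; G_3 = 15686−1 = 15685
step 3: 15685 = 5^(5 + 1) + 2·5^2 + 2·5; sub 6 for 5: 6^(6 + 1) + 2·6^2 + 2·6; = 280020; G_4 = 280020−1 = 280019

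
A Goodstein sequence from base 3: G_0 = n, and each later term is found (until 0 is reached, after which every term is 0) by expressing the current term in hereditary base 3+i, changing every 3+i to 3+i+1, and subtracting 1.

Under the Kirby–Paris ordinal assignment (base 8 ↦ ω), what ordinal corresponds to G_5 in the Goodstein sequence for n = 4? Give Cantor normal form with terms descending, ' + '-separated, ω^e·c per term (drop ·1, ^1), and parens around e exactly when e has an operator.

1

base 3: 4 = 3 + 1; at 4: 4 + 1 = 5; next = 4
base 4: 4 = 4; at 5: 5 = 5; next = 4
base 5: 4 = 4; at 6: 4 = 4; next = 3
base 6: 3 = 3; at 7: 3 = 3; next = 2
base 7: 2 = 2; at 8: 2 = 2; next = 1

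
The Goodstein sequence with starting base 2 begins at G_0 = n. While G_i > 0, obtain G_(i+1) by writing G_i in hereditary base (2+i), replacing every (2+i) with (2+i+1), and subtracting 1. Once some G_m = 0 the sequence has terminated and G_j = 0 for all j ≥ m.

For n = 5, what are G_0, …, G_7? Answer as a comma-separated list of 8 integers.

5, 27, 255, 467, 775, 1197, 1751, 2454

(0) 5|_2 = 2^2 + 1 ↦ 3^3 + 1|_3 = 28 ⇒ 27
(1) 27|_3 = 3^3 ↦ 4^4|_4 = 256 ⇒ 255
(2) 255|_4 = 3·4^3 + 3·4^2 + 3·4 + 3 ↦ 3·5^3 + 3·5^2 + 3·5 + 3|_5 = 468 ⇒ 467
(3) 467|_5 = 3·5^3 + 3·5^2 + 3·5 + 2 ↦ 3·6^3 + 3·6^2 + 3·6 + 2|_6 = 776 ⇒ 775
(4) 775|_6 = 3·6^3 + 3·6^2 + 3·6 + 1 ↦ 3·7^3 + 3·7^2 + 3·7 + 1|_7 = 1198 ⇒ 1197
(5) 1197|_7 = 3·7^3 + 3·7^2 + 3·7 ↦ 3·8^3 + 3·8^2 + 3·8|_8 = 1752 ⇒ 1751
(6) 1751|_8 = 3·8^3 + 3·8^2 + 2·8 + 7 ↦ 3·9^3 + 3·9^2 + 2·9 + 7|_9 = 2455 ⇒ 2454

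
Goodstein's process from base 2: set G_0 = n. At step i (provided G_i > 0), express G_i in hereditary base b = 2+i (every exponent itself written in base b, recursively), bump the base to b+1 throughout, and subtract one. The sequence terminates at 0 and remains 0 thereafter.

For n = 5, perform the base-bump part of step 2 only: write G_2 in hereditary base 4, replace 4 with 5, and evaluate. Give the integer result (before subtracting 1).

G_0 = 5. HB_2(5) = 2^2 + 1. Bump = 28. G_1 = 27.
G_1 = 27. HB_3(27) = 3^3. Bump = 256. G_2 = 255.
G_2 = 255. HB_4(255) = 3·4^3 + 3·4^2 + 3·4 + 3. Bump = 468. G_3 = 467.

468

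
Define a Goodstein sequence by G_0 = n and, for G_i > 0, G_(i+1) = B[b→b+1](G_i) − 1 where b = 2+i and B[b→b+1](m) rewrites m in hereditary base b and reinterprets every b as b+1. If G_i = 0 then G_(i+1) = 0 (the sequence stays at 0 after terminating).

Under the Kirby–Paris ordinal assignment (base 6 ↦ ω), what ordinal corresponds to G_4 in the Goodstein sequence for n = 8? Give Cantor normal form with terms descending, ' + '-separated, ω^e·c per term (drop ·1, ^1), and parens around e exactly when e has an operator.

ω^ω·2 + ω^2·2 + ω + 5

G_0 = 8. HB_2(8) = 2^(2 + 1). Bump = 81. G_1 = 80.
G_1 = 80. HB_3(80) = 2·3^3 + 2·3^2 + 2·3 + 2. Bump = 554. G_2 = 553.
G_2 = 553. HB_4(553) = 2·4^4 + 2·4^2 + 2·4 + 1. Bump = 6311. G_3 = 6310.
G_3 = 6310. HB_5(6310) = 2·5^5 + 2·5^2 + 2·5. Bump = 93396. G_4 = 93395.
G_4 = 93395. HB_6(93395) = 2·6^6 + 2·6^2 + 6 + 5. Bump = 1647196. G_5 = 1647195.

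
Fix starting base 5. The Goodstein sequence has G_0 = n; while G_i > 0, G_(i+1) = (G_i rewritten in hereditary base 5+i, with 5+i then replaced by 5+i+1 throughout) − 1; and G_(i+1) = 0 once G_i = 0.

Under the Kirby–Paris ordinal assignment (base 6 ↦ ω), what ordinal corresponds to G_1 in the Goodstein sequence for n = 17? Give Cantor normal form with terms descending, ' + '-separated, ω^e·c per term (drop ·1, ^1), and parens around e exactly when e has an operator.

17 —HB5→ 3·5 + 2 —bump→ 3·6 + 2 = 20 —(−1)→ 19
19 —HB6→ 3·6 + 1 —bump→ 3·7 + 1 = 22 —(−1)→ 21

ω·3 + 1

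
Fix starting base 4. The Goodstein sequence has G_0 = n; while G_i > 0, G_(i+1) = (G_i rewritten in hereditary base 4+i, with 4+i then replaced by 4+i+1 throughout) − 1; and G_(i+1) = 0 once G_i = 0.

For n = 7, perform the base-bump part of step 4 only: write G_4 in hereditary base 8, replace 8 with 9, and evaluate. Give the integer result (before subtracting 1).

7

base 4: 7 = 4 + 3; at 5: 5 + 3 = 8; next = 7
base 5: 7 = 5 + 2; at 6: 6 + 2 = 8; next = 7
base 6: 7 = 6 + 1; at 7: 7 + 1 = 8; next = 7
base 7: 7 = 7; at 8: 8 = 8; next = 7
base 8: 7 = 7; at 9: 7 = 7; next = 6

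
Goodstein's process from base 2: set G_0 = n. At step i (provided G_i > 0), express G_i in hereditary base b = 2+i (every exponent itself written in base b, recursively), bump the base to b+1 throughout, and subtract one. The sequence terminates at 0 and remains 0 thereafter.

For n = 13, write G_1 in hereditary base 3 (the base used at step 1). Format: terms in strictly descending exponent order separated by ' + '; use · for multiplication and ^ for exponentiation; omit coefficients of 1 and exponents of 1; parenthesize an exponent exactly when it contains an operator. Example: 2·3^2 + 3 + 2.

3^(3 + 1) + 3^3

(0) 13|_2 = 2^(2 + 1) + 2^2 + 1 ↦ 3^(3 + 1) + 3^3 + 1|_3 = 109 ⇒ 108
(1) 108|_3 = 3^(3 + 1) + 3^3 ↦ 4^(4 + 1) + 4^4|_4 = 1280 ⇒ 1279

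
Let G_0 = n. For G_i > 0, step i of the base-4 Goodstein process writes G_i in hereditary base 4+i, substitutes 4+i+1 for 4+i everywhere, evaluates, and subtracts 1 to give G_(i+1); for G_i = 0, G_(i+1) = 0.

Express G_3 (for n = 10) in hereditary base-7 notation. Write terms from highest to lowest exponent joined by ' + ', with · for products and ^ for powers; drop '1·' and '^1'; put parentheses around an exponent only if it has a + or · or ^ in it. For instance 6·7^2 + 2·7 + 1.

7 + 6

G_0 = 10. HB_4(10) = 2·4 + 2. Bump = 12. G_1 = 11.
G_1 = 11. HB_5(11) = 2·5 + 1. Bump = 13. G_2 = 12.
G_2 = 12. HB_6(12) = 2·6. Bump = 14. G_3 = 13.
G_3 = 13. HB_7(13) = 7 + 6. Bump = 14. G_4 = 13.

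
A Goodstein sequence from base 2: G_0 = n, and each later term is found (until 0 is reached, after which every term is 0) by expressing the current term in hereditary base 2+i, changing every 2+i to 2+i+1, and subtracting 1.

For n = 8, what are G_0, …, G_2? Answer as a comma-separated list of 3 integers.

8, 80, 553

[0] 8 ≡ 2^(2 + 1) (base 2). Lift 3: 81. −1: 80.
[1] 80 ≡ 2·3^3 + 2·3^2 + 2·3 + 2 (base 3). Lift 4: 554. −1: 553.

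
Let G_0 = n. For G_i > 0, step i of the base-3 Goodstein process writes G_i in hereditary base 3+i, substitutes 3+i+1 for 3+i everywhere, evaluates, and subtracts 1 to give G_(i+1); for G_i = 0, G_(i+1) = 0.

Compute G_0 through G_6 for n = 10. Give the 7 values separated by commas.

10, 16, 24, 27, 30, 33, 36

base 3: 10 = 3^2 + 1; at 4: 4^2 + 1 = 17; next = 16
base 4: 16 = 4^2; at 5: 5^2 = 25; next = 24
base 5: 24 = 4·5 + 4; at 6: 4·6 + 4 = 28; next = 27
base 6: 27 = 4·6 + 3; at 7: 4·7 + 3 = 31; next = 30
base 7: 30 = 4·7 + 2; at 8: 4·8 + 2 = 34; next = 33
base 8: 33 = 4·8 + 1; at 9: 4·9 + 1 = 37; next = 36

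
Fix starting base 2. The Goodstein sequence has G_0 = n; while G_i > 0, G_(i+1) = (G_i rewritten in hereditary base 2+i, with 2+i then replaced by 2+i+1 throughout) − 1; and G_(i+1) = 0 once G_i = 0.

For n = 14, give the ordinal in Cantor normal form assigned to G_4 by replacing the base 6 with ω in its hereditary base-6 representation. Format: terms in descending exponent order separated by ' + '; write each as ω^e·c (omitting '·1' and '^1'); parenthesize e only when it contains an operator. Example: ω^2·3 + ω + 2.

[0] 14 ≡ 2^(2 + 1) + 2^2 + 2 (base 2). Lift 3: 111. −1: 110.
[1] 110 ≡ 3^(3 + 1) + 3^3 + 2 (base 3). Lift 4: 1282. −1: 1281.
[2] 1281 ≡ 4^(4 + 1) + 4^4 + 1 (base 4). Lift 5: 18751. −1: 18750.
[3] 18750 ≡ 5^(5 + 1) + 5^5 (base 5). Lift 6: 326592. −1: 326591.
[4] 326591 ≡ 6^(6 + 1) + 5·6^5 + 5·6^4 + 5·6^3 + 5·6^2 + 5·6 + 5 (base 6). Lift 7: 5862841. −1: 5862840.

ω^(ω + 1) + ω^5·5 + ω^4·5 + ω^3·5 + ω^2·5 + ω·5 + 5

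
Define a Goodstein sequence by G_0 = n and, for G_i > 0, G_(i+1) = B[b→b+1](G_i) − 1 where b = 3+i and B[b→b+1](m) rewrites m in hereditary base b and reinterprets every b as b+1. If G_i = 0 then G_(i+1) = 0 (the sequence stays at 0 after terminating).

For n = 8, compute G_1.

base 3: 8 = 2·3 + 2; at 4: 2·4 + 2 = 10; next = 9
base 4: 9 = 2·4 + 1; at 5: 2·5 + 1 = 11; next = 10

9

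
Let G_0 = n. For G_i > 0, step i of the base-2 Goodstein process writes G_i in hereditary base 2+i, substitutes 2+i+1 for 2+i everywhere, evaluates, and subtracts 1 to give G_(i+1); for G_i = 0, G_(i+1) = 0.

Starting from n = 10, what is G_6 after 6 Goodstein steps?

i=0: 10 = 2^(2 + 1) + 2 (b=2); 2→3: 3^(3 + 1) + 3 = 84; 84−1 = 83
i=1: 83 = 3^(3 + 1) + 2 (b=3); 3→4: 4^(4 + 1) + 2 = 1026; 1026−1 = 1025
i=2: 1025 = 4^(4 + 1) + 1 (b=4); 4→5: 5^(5 + 1) + 1 = 15626; 15626−1 = 15625
i=3: 15625 = 5^(5 + 1) (b=5); 5→6: 6^(6 + 1) = 279936; 279936−1 = 279935
i=4: 279935 = 5·6^6 + 5·6^5 + 5·6^4 + 5·6^3 + 5·6^2 + 5·6 + 5 (b=6); 6→7: 5·7^7 + 5·7^5 + 5·7^4 + 5·7^3 + 5·7^2 + 5·7 + 5 = 4215755; 4215755−1 = 4215754
i=5: 4215754 = 5·7^7 + 5·7^5 + 5·7^4 + 5·7^3 + 5·7^2 + 5·7 + 4 (b=7); 7→8: 5·8^8 + 5·8^5 + 5·8^4 + 5·8^3 + 5·8^2 + 5·8 + 4 = 84073324; 84073324−1 = 84073323
i=6: 84073323 = 5·8^8 + 5·8^5 + 5·8^4 + 5·8^3 + 5·8^2 + 5·8 + 3 (b=8); 8→9: 5·9^9 + 5·9^5 + 5·9^4 + 5·9^3 + 5·9^2 + 5·9 + 3 = 1937434593; 1937434593−1 = 1937434592

84073323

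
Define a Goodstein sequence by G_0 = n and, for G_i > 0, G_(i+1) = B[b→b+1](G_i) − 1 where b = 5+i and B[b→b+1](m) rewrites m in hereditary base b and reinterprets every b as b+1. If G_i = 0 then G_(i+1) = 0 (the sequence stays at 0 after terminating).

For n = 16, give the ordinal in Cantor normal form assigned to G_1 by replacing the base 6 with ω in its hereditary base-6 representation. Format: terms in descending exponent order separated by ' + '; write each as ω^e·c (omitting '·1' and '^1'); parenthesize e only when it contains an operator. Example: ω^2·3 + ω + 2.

(0) 16|_5 = 3·5 + 1 ↦ 3·6 + 1|_6 = 19 ⇒ 18
(1) 18|_6 = 3·6 ↦ 3·7|_7 = 21 ⇒ 20

ω·3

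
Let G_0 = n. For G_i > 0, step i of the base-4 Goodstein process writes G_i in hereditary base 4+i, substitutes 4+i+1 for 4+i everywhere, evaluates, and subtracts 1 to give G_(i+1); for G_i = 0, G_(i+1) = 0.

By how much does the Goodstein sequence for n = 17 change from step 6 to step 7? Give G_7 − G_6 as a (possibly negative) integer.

(0) 17|_4 = 4^2 + 1 ↦ 5^2 + 1|_5 = 26 ⇒ 25
(1) 25|_5 = 5^2 ↦ 6^2|_6 = 36 ⇒ 35
(2) 35|_6 = 5·6 + 5 ↦ 5·7 + 5|_7 = 40 ⇒ 39
(3) 39|_7 = 5·7 + 4 ↦ 5·8 + 4|_8 = 44 ⇒ 43
(4) 43|_8 = 5·8 + 3 ↦ 5·9 + 3|_9 = 48 ⇒ 47
(5) 47|_9 = 5·9 + 2 ↦ 5·10 + 2|_10 = 52 ⇒ 51
(6) 51|_10 = 5·10 + 1 ↦ 5·11 + 1|_11 = 56 ⇒ 55

4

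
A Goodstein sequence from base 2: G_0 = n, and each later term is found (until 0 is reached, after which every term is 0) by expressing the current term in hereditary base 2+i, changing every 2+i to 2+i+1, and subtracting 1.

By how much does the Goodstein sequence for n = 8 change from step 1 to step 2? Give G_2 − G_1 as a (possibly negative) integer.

473

G_0=8  [base 2] 2^(2 + 1)  →[2↦3]→  3^(3 + 1) = 81  −1 ⇒ G_1=80
G_1=80  [base 3] 2·3^3 + 2·3^2 + 2·3 + 2  →[3↦4]→  2·4^4 + 2·4^2 + 2·4 + 2 = 554  −1 ⇒ G_2=553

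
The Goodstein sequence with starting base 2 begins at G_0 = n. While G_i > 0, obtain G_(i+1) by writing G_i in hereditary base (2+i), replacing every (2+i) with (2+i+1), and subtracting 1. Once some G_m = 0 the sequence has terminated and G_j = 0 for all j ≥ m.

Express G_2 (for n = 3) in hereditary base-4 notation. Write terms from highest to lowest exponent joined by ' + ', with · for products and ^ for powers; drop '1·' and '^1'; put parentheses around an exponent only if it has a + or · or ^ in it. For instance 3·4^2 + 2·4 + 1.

3

G_0 = 3. HB_2(3) = 2 + 1. Bump = 4. G_1 = 3.
G_1 = 3. HB_3(3) = 3. Bump = 4. G_2 = 3.
G_2 = 3. HB_4(3) = 3. Bump = 3. G_3 = 2.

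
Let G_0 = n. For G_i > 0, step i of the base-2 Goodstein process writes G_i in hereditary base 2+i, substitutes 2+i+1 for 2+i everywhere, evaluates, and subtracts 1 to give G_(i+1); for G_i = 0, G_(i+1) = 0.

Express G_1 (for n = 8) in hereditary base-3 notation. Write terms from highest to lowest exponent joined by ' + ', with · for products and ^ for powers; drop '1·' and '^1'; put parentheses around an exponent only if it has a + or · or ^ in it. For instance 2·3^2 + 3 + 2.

(0) 8|_2 = 2^(2 + 1) ↦ 3^(3 + 1)|_3 = 81 ⇒ 80
(1) 80|_3 = 2·3^3 + 2·3^2 + 2·3 + 2 ↦ 2·4^4 + 2·4^2 + 2·4 + 2|_4 = 554 ⇒ 553

2·3^3 + 2·3^2 + 2·3 + 2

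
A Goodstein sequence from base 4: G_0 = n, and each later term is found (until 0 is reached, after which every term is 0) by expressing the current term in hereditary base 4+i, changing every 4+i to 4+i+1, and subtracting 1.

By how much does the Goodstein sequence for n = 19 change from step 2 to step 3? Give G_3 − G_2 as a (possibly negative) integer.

12

step 0: 19 = 4^2 + 3; sub 5 for 4: 5^2 + 3; = 28; G_1 = 28−1 = 27
step 1: 27 = 5^2 + 2; sub 6 for 5: 6^2 + 2; = 38; G_2 = 38−1 = 37
step 2: 37 = 6^2 + 1; sub 7 for 6: 7^2 + 1; = 50; G_3 = 50−1 = 49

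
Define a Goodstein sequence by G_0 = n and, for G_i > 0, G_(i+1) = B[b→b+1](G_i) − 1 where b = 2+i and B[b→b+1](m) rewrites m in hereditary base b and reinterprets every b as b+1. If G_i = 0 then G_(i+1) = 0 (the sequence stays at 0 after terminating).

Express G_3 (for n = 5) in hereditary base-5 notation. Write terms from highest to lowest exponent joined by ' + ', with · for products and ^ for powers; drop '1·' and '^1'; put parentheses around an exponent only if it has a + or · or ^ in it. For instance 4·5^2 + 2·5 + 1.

base 2: 5 = 2^2 + 1; at 3: 3^3 + 1 = 28; next = 27
base 3: 27 = 3^3; at 4: 4^4 = 256; next = 255
base 4: 255 = 3·4^3 + 3·4^2 + 3·4 + 3; at 5: 3·5^3 + 3·5^2 + 3·5 + 3 = 468; next = 467
base 5: 467 = 3·5^3 + 3·5^2 + 3·5 + 2; at 6: 3·6^3 + 3·6^2 + 3·6 + 2 = 776; next = 775

3·5^3 + 3·5^2 + 3·5 + 2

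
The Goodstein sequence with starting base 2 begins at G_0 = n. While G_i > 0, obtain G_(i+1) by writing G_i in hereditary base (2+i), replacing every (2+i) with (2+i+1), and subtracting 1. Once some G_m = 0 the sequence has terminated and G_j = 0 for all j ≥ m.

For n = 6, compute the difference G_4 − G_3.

[0] 6 ≡ 2^2 + 2 (base 2). Lift 3: 30. −1: 29.
[1] 29 ≡ 3^3 + 2 (base 3). Lift 4: 258. −1: 257.
[2] 257 ≡ 4^4 + 1 (base 4). Lift 5: 3126. −1: 3125.
[3] 3125 ≡ 5^5 (base 5). Lift 6: 46656. −1: 46655.

43530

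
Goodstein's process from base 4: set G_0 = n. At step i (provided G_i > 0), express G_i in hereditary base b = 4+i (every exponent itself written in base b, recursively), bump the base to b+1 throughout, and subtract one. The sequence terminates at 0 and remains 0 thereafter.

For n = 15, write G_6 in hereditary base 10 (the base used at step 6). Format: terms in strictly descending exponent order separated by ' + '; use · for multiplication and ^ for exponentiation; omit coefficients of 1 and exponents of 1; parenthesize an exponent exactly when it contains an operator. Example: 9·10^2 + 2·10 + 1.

15 —HB4→ 3·4 + 3 —bump→ 3·5 + 3 = 18 —(−1)→ 17
17 —HB5→ 3·5 + 2 —bump→ 3·6 + 2 = 20 —(−1)→ 19
19 —HB6→ 3·6 + 1 —bump→ 3·7 + 1 = 22 —(−1)→ 21
21 —HB7→ 3·7 —bump→ 3·8 = 24 —(−1)→ 23
23 —HB8→ 2·8 + 7 —bump→ 2·9 + 7 = 25 —(−1)→ 24
24 —HB9→ 2·9 + 6 —bump→ 2·10 + 6 = 26 —(−1)→ 25
25 —HB10→ 2·10 + 5 —bump→ 2·11 + 5 = 27 —(−1)→ 26

2·10 + 5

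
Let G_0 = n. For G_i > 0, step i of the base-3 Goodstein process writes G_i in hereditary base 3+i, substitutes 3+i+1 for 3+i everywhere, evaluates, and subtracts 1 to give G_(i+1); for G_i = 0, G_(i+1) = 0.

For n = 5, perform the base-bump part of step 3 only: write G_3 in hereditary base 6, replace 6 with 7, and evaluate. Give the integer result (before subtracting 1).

i=0: 5 = 3 + 2 (b=3); 3→4: 4 + 2 = 6; 6−1 = 5
i=1: 5 = 4 + 1 (b=4); 4→5: 5 + 1 = 6; 6−1 = 5
i=2: 5 = 5 (b=5); 5→6: 6 = 6; 6−1 = 5
i=3: 5 = 5 (b=6); 6→7: 5 = 5; 5−1 = 4

5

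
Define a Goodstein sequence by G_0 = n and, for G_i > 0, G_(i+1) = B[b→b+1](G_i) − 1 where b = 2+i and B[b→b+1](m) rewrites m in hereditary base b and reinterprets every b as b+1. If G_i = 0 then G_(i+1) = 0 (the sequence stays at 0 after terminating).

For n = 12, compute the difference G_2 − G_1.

G_0 = 12. HB_2(12) = 2^(2 + 1) + 2^2. Bump = 108. G_1 = 107.
G_1 = 107. HB_3(107) = 3^(3 + 1) + 2·3^2 + 2·3 + 2. Bump = 1066. G_2 = 1065.

958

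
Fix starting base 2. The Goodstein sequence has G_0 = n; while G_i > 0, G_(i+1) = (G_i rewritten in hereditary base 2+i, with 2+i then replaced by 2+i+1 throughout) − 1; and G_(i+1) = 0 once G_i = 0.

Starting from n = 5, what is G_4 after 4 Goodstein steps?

775

G_0=5  [base 2] 2^2 + 1  →[2↦3]→  3^3 + 1 = 28  −1 ⇒ G_1=27
G_1=27  [base 3] 3^3  →[3↦4]→  4^4 = 256  −1 ⇒ G_2=255
G_2=255  [base 4] 3·4^3 + 3·4^2 + 3·4 + 3  →[4↦5]→  3·5^3 + 3·5^2 + 3·5 + 3 = 468  −1 ⇒ G_3=467
G_3=467  [base 5] 3·5^3 + 3·5^2 + 3·5 + 2  →[5↦6]→  3·6^3 + 3·6^2 + 3·6 + 2 = 776  −1 ⇒ G_4=775
G_4=775  [base 6] 3·6^3 + 3·6^2 + 3·6 + 1  →[6↦7]→  3·7^3 + 3·7^2 + 3·7 + 1 = 1198  −1 ⇒ G_5=1197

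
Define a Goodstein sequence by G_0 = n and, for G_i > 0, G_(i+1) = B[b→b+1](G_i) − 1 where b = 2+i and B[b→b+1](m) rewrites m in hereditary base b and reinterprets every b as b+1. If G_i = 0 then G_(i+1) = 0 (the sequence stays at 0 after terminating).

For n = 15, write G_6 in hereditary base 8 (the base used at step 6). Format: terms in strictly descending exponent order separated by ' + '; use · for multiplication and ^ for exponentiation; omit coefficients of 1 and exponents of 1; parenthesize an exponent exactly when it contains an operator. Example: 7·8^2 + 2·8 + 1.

15 —HB2→ 2^(2 + 1) + 2^2 + 2 + 1 —bump→ 3^(3 + 1) + 3^3 + 3 + 1 = 112 —(−1)→ 111
111 —HB3→ 3^(3 + 1) + 3^3 + 3 —bump→ 4^(4 + 1) + 4^4 + 4 = 1284 —(−1)→ 1283
1283 —HB4→ 4^(4 + 1) + 4^4 + 3 —bump→ 5^(5 + 1) + 5^5 + 3 = 18753 —(−1)→ 18752
18752 —HB5→ 5^(5 + 1) + 5^5 + 2 —bump→ 6^(6 + 1) + 6^6 + 2 = 326594 —(−1)→ 326593
326593 —HB6→ 6^(6 + 1) + 6^6 + 1 —bump→ 7^(7 + 1) + 7^7 + 1 = 6588345 —(−1)→ 6588344
6588344 —HB7→ 7^(7 + 1) + 7^7 —bump→ 8^(8 + 1) + 8^8 = 150994944 —(−1)→ 150994943
150994943 —HB8→ 8^(8 + 1) + 7·8^7 + 7·8^6 + 7·8^5 + 7·8^4 + 7·8^3 + 7·8^2 + 7·8 + 7 —bump→ 9^(9 + 1) + 7·9^7 + 7·9^6 + 7·9^5 + 7·9^4 + 7·9^3 + 7·9^2 + 7·9 + 7 = 3524450281 —(−1)→ 3524450280

8^(8 + 1) + 7·8^7 + 7·8^6 + 7·8^5 + 7·8^4 + 7·8^3 + 7·8^2 + 7·8 + 7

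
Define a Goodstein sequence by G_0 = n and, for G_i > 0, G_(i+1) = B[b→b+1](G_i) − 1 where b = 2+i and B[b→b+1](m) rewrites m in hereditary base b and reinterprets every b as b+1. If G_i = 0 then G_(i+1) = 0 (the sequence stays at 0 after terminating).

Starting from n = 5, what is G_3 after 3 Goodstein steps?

5 —HB2→ 2^2 + 1 —bump→ 3^3 + 1 = 28 —(−1)→ 27
27 —HB3→ 3^3 —bump→ 4^4 = 256 —(−1)→ 255
255 —HB4→ 3·4^3 + 3·4^2 + 3·4 + 3 —bump→ 3·5^3 + 3·5^2 + 3·5 + 3 = 468 —(−1)→ 467

467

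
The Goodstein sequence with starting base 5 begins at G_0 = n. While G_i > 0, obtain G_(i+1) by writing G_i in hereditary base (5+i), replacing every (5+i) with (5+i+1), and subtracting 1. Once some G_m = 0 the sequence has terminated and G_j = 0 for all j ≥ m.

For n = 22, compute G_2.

28

G_0=22  [base 5] 4·5 + 2  →[5↦6]→  4·6 + 2 = 26  −1 ⇒ G_1=25
G_1=25  [base 6] 4·6 + 1  →[6↦7]→  4·7 + 1 = 29  −1 ⇒ G_2=28
G_2=28  [base 7] 4·7  →[7↦8]→  4·8 = 32  −1 ⇒ G_3=31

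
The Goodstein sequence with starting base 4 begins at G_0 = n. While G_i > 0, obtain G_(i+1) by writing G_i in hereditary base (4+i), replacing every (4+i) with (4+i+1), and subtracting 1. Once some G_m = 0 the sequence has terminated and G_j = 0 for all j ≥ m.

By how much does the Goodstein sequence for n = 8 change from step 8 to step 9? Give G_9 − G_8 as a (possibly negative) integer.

-1

(0) 8|_4 = 2·4 ↦ 2·5|_5 = 10 ⇒ 9
(1) 9|_5 = 5 + 4 ↦ 6 + 4|_6 = 10 ⇒ 9
(2) 9|_6 = 6 + 3 ↦ 7 + 3|_7 = 10 ⇒ 9
(3) 9|_7 = 7 + 2 ↦ 8 + 2|_8 = 10 ⇒ 9
(4) 9|_8 = 8 + 1 ↦ 9 + 1|_9 = 10 ⇒ 9
(5) 9|_9 = 9 ↦ 10|_10 = 10 ⇒ 9
(6) 9|_10 = 9 ↦ 9|_11 = 9 ⇒ 8
(7) 8|_11 = 8 ↦ 8|_12 = 8 ⇒ 7
(8) 7|_12 = 7 ↦ 7|_13 = 7 ⇒ 6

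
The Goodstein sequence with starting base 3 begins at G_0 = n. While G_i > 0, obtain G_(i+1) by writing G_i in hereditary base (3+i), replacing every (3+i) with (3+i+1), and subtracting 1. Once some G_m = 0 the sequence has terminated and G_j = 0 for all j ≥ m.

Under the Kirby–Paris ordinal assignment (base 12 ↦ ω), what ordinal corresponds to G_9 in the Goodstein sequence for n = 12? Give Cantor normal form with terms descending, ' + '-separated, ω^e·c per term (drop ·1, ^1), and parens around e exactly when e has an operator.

ω·7 + 3

base 3: 12 = 3^2 + 3; at 4: 4^2 + 4 = 20; next = 19
base 4: 19 = 4^2 + 3; at 5: 5^2 + 3 = 28; next = 27
base 5: 27 = 5^2 + 2; at 6: 6^2 + 2 = 38; next = 37
base 6: 37 = 6^2 + 1; at 7: 7^2 + 1 = 50; next = 49
base 7: 49 = 7^2; at 8: 8^2 = 64; next = 63
base 8: 63 = 7·8 + 7; at 9: 7·9 + 7 = 70; next = 69
base 9: 69 = 7·9 + 6; at 10: 7·10 + 6 = 76; next = 75
base 10: 75 = 7·10 + 5; at 11: 7·11 + 5 = 82; next = 81
base 11: 81 = 7·11 + 4; at 12: 7·12 + 4 = 88; next = 87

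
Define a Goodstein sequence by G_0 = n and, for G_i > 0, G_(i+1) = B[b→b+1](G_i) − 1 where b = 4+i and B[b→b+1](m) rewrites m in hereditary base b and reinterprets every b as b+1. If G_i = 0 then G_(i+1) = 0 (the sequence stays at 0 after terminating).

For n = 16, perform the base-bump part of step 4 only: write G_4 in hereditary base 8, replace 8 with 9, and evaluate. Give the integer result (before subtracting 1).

37

base 4: 16 = 4^2; at 5: 5^2 = 25; next = 24
base 5: 24 = 4·5 + 4; at 6: 4·6 + 4 = 28; next = 27
base 6: 27 = 4·6 + 3; at 7: 4·7 + 3 = 31; next = 30
base 7: 30 = 4·7 + 2; at 8: 4·8 + 2 = 34; next = 33
base 8: 33 = 4·8 + 1; at 9: 4·9 + 1 = 37; next = 36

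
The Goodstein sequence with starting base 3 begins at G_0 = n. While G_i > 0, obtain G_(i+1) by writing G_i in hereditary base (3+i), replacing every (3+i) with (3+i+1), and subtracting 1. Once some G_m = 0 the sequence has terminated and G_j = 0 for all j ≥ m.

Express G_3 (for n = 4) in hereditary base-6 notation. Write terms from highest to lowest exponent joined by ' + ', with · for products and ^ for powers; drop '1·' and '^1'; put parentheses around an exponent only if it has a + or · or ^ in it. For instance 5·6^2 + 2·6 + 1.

3

(0) 4|_3 = 3 + 1 ↦ 4 + 1|_4 = 5 ⇒ 4
(1) 4|_4 = 4 ↦ 5|_5 = 5 ⇒ 4
(2) 4|_5 = 4 ↦ 4|_6 = 4 ⇒ 3
(3) 3|_6 = 3 ↦ 3|_7 = 3 ⇒ 2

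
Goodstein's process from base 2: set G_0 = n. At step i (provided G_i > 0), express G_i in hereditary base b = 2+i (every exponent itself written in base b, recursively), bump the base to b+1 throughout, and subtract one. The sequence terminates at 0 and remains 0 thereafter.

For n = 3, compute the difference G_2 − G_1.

0

G_0 = 3. HB_2(3) = 2 + 1. Bump = 4. G_1 = 3.
G_1 = 3. HB_3(3) = 3. Bump = 4. G_2 = 3.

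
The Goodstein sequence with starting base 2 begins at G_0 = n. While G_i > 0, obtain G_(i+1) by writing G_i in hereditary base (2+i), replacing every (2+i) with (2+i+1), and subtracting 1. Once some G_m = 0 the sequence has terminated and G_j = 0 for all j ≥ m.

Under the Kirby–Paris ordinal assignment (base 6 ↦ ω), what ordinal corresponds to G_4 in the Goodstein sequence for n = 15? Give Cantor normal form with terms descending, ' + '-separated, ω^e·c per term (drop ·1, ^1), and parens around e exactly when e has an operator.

ω^(ω + 1) + ω^ω + 1

step 0: 15 = 2^(2 + 1) + 2^2 + 2 + 1; sub 3 for 2: 3^(3 + 1) + 3^3 + 3 + 1; = 112; G_1 = 112−1 = 111
step 1: 111 = 3^(3 + 1) + 3^3 + 3; sub 4 for 3: 4^(4 + 1) + 4^4 + 4; = 1284; G_2 = 1284−1 = 1283
step 2: 1283 = 4^(4 + 1) + 4^4 + 3; sub 5 for 4: 5^(5 + 1) + 5^5 + 3; = 18753; G_3 = 18753−1 = 18752
step 3: 18752 = 5^(5 + 1) + 5^5 + 2; sub 6 for 5: 6^(6 + 1) + 6^6 + 2; = 326594; G_4 = 326594−1 = 326593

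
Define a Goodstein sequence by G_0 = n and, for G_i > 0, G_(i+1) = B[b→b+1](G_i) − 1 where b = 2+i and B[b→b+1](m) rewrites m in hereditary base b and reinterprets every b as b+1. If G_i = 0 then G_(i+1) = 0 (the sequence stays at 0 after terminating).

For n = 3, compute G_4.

G_0=3  [base 2] 2 + 1  →[2↦3]→  3 + 1 = 4  −1 ⇒ G_1=3
G_1=3  [base 3] 3  →[3↦4]→  4 = 4  −1 ⇒ G_2=3
G_2=3  [base 4] 3  →[4↦5]→  3 = 3  −1 ⇒ G_3=2
G_3=2  [base 5] 2  →[5↦6]→  2 = 2  −1 ⇒ G_4=1
G_4=1  [base 6] 1  →[6↦7]→  1 = 1  −1 ⇒ G_5=0

1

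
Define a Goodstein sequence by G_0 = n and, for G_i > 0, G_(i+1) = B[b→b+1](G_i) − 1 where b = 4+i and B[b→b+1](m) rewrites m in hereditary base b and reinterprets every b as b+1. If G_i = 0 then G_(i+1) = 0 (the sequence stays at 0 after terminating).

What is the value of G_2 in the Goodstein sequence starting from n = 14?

18

[0] 14 ≡ 3·4 + 2 (base 4). Lift 5: 17. −1: 16.
[1] 16 ≡ 3·5 + 1 (base 5). Lift 6: 19. −1: 18.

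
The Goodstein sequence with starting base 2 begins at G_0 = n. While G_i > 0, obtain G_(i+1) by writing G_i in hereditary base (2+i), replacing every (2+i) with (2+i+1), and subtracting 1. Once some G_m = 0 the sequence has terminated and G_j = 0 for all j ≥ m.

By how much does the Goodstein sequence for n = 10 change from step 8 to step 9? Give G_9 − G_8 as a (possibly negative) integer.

step 0: 10 = 2^(2 + 1) + 2; sub 3 for 2: 3^(3 + 1) + 3; = 84; G_1 = 84−1 = 83
step 1: 83 = 3^(3 + 1) + 2; sub 4 for 3: 4^(4 + 1) + 2; = 1026; G_2 = 1026−1 = 1025
step 2: 1025 = 4^(4 + 1) + 1; sub 5 for 4: 5^(5 + 1) + 1; = 15626; G_3 = 15626−1 = 15625
step 3: 15625 = 5^(5 + 1); sub 6 for 5: 6^(6 + 1); = 279936; G_4 = 279936−1 = 279935
step 4: 279935 = 5·6^6 + 5·6^5 + 5·6^4 + 5·6^3 + 5·6^2 + 5·6 + 5; sub 7 for 6: 5·7^7 + 5·7^5 + 5·7^4 + 5·7^3 + 5·7^2 + 5·7 + 5; = 4215755; G_5 = 4215755−1 = 4215754
step 5: 4215754 = 5·7^7 + 5·7^5 + 5·7^4 + 5·7^3 + 5·7^2 + 5·7 + 4; sub 8 for 7: 5·8^8 + 5·8^5 + 5·8^4 + 5·8^3 + 5·8^2 + 5·8 + 4; = 84073324; G_6 = 84073324−1 = 84073323
step 6: 84073323 = 5·8^8 + 5·8^5 + 5·8^4 + 5·8^3 + 5·8^2 + 5·8 + 3; sub 9 for 8: 5·9^9 + 5·9^5 + 5·9^4 + 5·9^3 + 5·9^2 + 5·9 + 3; = 1937434593; G_7 = 1937434593−1 = 1937434592
step 7: 1937434592 = 5·9^9 + 5·9^5 + 5·9^4 + 5·9^3 + 5·9^2 + 5·9 + 2; sub 10 for 9: 5·10^10 + 5·10^5 + 5·10^4 + 5·10^3 + 5·10^2 + 5·10 + 2; = 50000555552; G_8 = 50000555552−1 = 50000555551
step 8: 50000555551 = 5·10^10 + 5·10^5 + 5·10^4 + 5·10^3 + 5·10^2 + 5·10 + 1; sub 11 for 10: 5·11^11 + 5·11^5 + 5·11^4 + 5·11^3 + 5·11^2 + 5·11 + 1; = 1426559238831; G_9 = 1426559238831−1 = 1426559238830

1376558683279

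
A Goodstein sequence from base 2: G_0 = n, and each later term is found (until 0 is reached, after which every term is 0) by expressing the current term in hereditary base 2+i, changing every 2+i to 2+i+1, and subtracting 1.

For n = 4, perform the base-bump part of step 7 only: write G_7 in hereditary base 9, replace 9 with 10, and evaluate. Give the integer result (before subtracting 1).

G_0 = 4. HB_2(4) = 2^2. Bump = 27. G_1 = 26.
G_1 = 26. HB_3(26) = 2·3^2 + 2·3 + 2. Bump = 42. G_2 = 41.
G_2 = 41. HB_4(41) = 2·4^2 + 2·4 + 1. Bump = 61. G_3 = 60.
G_3 = 60. HB_5(60) = 2·5^2 + 2·5. Bump = 84. G_4 = 83.
G_4 = 83. HB_6(83) = 2·6^2 + 6 + 5. Bump = 110. G_5 = 109.
G_5 = 109. HB_7(109) = 2·7^2 + 7 + 4. Bump = 140. G_6 = 139.
G_6 = 139. HB_8(139) = 2·8^2 + 8 + 3. Bump = 174. G_7 = 173.
G_7 = 173. HB_9(173) = 2·9^2 + 9 + 2. Bump = 212. G_8 = 211.

212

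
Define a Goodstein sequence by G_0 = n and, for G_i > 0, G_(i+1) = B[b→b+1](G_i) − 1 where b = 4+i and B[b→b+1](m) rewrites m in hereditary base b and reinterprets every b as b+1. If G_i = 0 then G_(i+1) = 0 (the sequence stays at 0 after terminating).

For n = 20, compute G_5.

81

step 0: 20 = 4^2 + 4; sub 5 for 4: 5^2 + 5; = 30; G_1 = 30−1 = 29
step 1: 29 = 5^2 + 4; sub 6 for 5: 6^2 + 4; = 40; G_2 = 40−1 = 39
step 2: 39 = 6^2 + 3; sub 7 for 6: 7^2 + 3; = 52; G_3 = 52−1 = 51
step 3: 51 = 7^2 + 2; sub 8 for 7: 8^2 + 2; = 66; G_4 = 66−1 = 65
step 4: 65 = 8^2 + 1; sub 9 for 8: 9^2 + 1; = 82; G_5 = 82−1 = 81
step 5: 81 = 9^2; sub 10 for 9: 10^2; = 100; G_6 = 100−1 = 99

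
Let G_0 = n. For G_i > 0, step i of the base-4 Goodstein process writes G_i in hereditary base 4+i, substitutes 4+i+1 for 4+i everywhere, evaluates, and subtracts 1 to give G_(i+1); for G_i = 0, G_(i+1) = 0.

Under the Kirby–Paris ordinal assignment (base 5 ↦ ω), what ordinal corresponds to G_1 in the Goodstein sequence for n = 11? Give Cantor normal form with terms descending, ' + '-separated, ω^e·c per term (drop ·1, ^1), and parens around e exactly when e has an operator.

[0] 11 ≡ 2·4 + 3 (base 4). Lift 5: 13. −1: 12.
[1] 12 ≡ 2·5 + 2 (base 5). Lift 6: 14. −1: 13.

ω·2 + 2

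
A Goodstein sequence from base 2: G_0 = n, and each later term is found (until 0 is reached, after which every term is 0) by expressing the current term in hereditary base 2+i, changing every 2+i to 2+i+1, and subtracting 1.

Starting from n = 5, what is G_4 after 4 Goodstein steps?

i=0: 5 = 2^2 + 1 (b=2); 2→3: 3^3 + 1 = 28; 28−1 = 27
i=1: 27 = 3^3 (b=3); 3→4: 4^4 = 256; 256−1 = 255
i=2: 255 = 3·4^3 + 3·4^2 + 3·4 + 3 (b=4); 4→5: 3·5^3 + 3·5^2 + 3·5 + 3 = 468; 468−1 = 467
i=3: 467 = 3·5^3 + 3·5^2 + 3·5 + 2 (b=5); 5→6: 3·6^3 + 3·6^2 + 3·6 + 2 = 776; 776−1 = 775

775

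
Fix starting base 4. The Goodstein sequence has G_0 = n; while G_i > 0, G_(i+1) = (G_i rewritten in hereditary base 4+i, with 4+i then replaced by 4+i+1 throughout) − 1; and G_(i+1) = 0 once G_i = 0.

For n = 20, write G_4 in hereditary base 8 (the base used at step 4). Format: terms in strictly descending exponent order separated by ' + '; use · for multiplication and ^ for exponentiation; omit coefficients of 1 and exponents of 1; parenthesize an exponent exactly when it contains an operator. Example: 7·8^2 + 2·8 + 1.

8^2 + 1

G_0 = 20. HB_4(20) = 4^2 + 4. Bump = 30. G_1 = 29.
G_1 = 29. HB_5(29) = 5^2 + 4. Bump = 40. G_2 = 39.
G_2 = 39. HB_6(39) = 6^2 + 3. Bump = 52. G_3 = 51.
G_3 = 51. HB_7(51) = 7^2 + 2. Bump = 66. G_4 = 65.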